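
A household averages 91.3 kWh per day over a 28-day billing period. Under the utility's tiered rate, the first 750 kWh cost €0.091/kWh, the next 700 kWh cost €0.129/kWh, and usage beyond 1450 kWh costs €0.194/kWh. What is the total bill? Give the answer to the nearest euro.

€373

Usage = 91.3 kWh/day × 28 days = 2556.4 kWh
First 750 kWh × €0.091 = €68.25
Next 700 kWh × €0.129 = €90.30
Remaining 1106.4 kWh × €0.194 = €214.64
Total = €373.19 ≈ €373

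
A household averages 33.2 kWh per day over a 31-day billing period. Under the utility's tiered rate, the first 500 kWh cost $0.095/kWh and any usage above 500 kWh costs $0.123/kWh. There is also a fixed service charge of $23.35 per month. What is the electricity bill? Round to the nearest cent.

Usage = 33.2 kWh/day × 31 days = 1029.2 kWh
First 500 kWh × $0.095 = $47.50
Remaining 529.2 kWh × $0.123 = $65.09
Energy charge = $112.59; + service $23.35 = $135.94

$135.94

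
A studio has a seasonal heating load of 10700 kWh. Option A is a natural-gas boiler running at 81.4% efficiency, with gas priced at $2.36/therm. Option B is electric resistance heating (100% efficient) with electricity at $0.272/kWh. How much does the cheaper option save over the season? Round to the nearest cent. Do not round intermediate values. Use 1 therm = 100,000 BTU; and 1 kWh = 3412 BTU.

$1851.93

Heat load = 10700 kWh × 3412 = 36,508,400 BTU
Gas: input = 36,508,400 / 0.814 = 44,850,614 BTU = 448.5 therm → 448.5 × $2.36 = $1,058.47
Electric: 36,508,400 BTU / 3412 = 10,700 kWh → × $0.272 = $2,910.40
Difference = |$1,058.47 − $2,910.40| = $1,851.93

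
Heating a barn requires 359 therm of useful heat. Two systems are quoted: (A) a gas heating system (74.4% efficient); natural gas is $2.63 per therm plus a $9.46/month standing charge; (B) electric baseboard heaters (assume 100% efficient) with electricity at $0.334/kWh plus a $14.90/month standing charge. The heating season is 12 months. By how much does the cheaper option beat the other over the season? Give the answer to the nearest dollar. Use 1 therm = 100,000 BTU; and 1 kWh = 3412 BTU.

$2310

Heat load = 359 therm × 100,000 = 35,900,000 BTU
Gas: input = 35,900,000 / 0.744 = 48,252,688 BTU = 482.5 therm → 482.5 × $2.63 = $1,269.05; + 12 × $9.46 standing = $1,382.57
Electric: 35,900,000 BTU / 3412 = 10,520 kWh → × $0.334 = $3,514.24; + 12 × $14.90 standing = $3,693.04
Difference = |$1,382.57 − $3,693.04| = $2,310.48 ≈ $2310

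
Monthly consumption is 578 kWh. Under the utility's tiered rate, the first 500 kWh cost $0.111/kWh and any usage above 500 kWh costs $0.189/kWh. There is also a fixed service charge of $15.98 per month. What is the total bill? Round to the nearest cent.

First 500 kWh × $0.111 = $55.50
Remaining 78 kWh × $0.189 = $14.74
Energy charge = $70.24; + service $15.98 = $86.22

$86.22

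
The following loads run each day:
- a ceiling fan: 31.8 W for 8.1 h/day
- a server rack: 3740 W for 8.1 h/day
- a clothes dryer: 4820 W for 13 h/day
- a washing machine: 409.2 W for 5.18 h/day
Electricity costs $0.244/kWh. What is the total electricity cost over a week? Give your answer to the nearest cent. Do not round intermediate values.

$162.83

ceiling fan: 31.8 W × 8.1 h × 7 d = 1,803 Wh = 1.803 kWh
server rack: 3740 W × 8.1 h × 7 d = 212,058 Wh = 212.1 kWh
clothes dryer: 4820 W × 13 h × 7 d = 438,620 Wh = 438.6 kWh
washing machine: 409.2 W × 5.18 h × 7 d = 14,838 Wh = 14.84 kWh
Total energy = 1.803 + 212.1 + 438.6 + 14.84 = 667.3 kWh
Cost = 667.3 kWh × $0.244 = $162.83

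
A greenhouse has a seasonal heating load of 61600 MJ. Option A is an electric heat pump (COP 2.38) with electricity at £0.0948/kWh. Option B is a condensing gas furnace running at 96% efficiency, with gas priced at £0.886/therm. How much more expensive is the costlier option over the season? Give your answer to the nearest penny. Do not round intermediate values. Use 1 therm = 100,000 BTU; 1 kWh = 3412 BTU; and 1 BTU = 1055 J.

£142.75

Heat load = 61600 MJ = 61,600,000,000 J / 1055 = 58,388,626 BTU
Gas: input = 58,388,626 / 0.96 = 60,821,485 BTU = 608.2 therm → 608.2 × £0.886 = £538.88
Heat pump: 58,388,626 BTU / 3412 = 17,110 kWh heat; / 2.38 = 7,190 kWh in → × £0.0948 = £681.63
Difference = |£538.88 − £681.63| = £142.75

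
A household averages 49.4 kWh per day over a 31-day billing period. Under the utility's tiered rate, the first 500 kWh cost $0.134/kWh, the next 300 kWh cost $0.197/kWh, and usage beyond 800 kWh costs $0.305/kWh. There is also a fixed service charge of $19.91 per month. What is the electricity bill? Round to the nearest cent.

$369.09

Usage = 49.4 kWh/day × 31 days = 1531.4 kWh
First 500 kWh × $0.134 = $67.00
Next 300 kWh × $0.197 = $59.10
Remaining 731.4 kWh × $0.305 = $223.08
Energy charge = $349.18; + service $19.91 = $369.09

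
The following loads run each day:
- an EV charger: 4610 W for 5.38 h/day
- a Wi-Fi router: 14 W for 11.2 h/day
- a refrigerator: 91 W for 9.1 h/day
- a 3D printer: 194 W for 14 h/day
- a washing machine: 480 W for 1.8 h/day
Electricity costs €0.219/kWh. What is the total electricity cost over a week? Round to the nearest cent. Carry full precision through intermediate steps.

EV charger: 4610 W × 5.38 h × 7 d = 173,613 Wh = 173.6 kWh
Wi-Fi router: 14 W × 11.2 h × 7 d = 1,098 Wh = 1.098 kWh
refrigerator: 91 W × 9.1 h × 7 d = 5,797 Wh = 5.797 kWh
3D printer: 194 W × 14 h × 7 d = 19,012 Wh = 19.01 kWh
washing machine: 480 W × 1.8 h × 7 d = 6,048 Wh = 6.048 kWh
Total energy = 173.6 + 1.098 + 5.797 + 19.01 + 6.048 = 205.6 kWh
Cost = 205.6 kWh × €0.219 = €45.02

€45.02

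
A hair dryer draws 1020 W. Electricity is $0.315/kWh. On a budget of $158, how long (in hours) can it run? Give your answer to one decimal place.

491.8 h

Energy budget = $158 / $0.315 per kWh = 501.6 kWh = 501,587 Wh
Runtime = 501,587 Wh / 1020 W = 491.8 h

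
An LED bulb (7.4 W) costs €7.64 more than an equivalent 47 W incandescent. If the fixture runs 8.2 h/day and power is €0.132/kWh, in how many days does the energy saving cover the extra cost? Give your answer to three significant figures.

Power saved = 47 − 7.4 = 39.6 W
Daily energy saved = 39.6 W × 8.2 h = 324.7 Wh = 0.32472 kWh
Daily savings = 0.32472 × €0.132 = €0.0429
Payback = €7.64 / €0.0429 per day = 178.2 days

178 days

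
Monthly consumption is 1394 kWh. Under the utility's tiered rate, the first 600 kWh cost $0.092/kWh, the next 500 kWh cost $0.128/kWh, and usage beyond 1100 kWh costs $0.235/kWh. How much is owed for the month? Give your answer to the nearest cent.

$188.29

First 600 kWh × $0.092 = $55.20
Next 500 kWh × $0.128 = $64.00
Remaining 294 kWh × $0.235 = $69.09
Total = $188.29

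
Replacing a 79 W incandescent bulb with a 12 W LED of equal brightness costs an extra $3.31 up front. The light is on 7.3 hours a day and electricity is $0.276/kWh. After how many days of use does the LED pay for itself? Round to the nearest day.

25 days

Power saved = 79 − 12 = 67 W
Daily energy saved = 67 W × 7.3 h = 489.1 Wh = 0.4891 kWh
Daily savings = 0.4891 × $0.276 = $0.1350
Payback = $3.31 / $0.1350 per day = 24.52 days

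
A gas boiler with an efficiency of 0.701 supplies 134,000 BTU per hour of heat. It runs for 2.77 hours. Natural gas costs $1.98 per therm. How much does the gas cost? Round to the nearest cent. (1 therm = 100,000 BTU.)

Heat delivered = 134,000 BTU/h × 2.77 h = 371,180 BTU
Gas input = 371,180 / 0.701 = 529,501 BTU
= 529,501 / 100,000 = 5.295 therm
Cost = 5.295 × $1.98/therm = $10.48

$10.48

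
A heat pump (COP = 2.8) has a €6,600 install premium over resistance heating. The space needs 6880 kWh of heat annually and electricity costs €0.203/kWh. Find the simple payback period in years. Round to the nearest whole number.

Resistance: 6880 kWh × €0.203 = €1,396.64/yr
Heat pump: 6880 / 2.8 = 2457 kWh in → × €0.203 = €498.80/yr
Annual savings = €897.84
Payback = €6,600 / €897.84 = 7.35 years

7 years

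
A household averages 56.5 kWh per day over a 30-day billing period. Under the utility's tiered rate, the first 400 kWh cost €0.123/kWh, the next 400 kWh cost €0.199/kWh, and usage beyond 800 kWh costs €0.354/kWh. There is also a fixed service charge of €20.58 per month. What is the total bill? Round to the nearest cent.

Usage = 56.5 kWh/day × 30 days = 1695 kWh
First 400 kWh × €0.123 = €49.20
Next 400 kWh × €0.199 = €79.60
Remaining 895 kWh × €0.354 = €316.83
Energy charge = €445.63; + service €20.58 = €466.21

€466.21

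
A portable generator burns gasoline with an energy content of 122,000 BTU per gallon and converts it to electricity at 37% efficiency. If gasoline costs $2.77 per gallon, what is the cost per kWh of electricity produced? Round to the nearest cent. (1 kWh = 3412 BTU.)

$0.21

Electrical output per gallon = 122,000 BTU × 0.37 / 3412 BTU/kWh = 13.23 kWh
Cost per kWh = $2.77 / 13.23 kWh = $0.209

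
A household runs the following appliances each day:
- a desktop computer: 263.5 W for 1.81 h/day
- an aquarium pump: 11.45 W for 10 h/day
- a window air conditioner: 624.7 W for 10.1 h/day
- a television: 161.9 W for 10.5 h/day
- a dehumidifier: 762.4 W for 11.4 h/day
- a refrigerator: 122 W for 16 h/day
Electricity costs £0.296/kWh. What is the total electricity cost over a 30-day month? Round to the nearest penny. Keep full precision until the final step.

£170.89

desktop computer: 263.5 W × 1.81 h × 30 d = 14,308 Wh = 14.31 kWh
aquarium pump: 11.45 W × 10 h × 30 d = 3,435 Wh = 3.435 kWh
window air conditioner: 624.7 W × 10.1 h × 30 d = 189,284 Wh = 189.3 kWh
television: 161.9 W × 10.5 h × 30 d = 50,998 Wh = 51 kWh
dehumidifier: 762.4 W × 11.4 h × 30 d = 260,741 Wh = 260.7 kWh
refrigerator: 122 W × 16 h × 30 d = 58,560 Wh = 58.56 kWh
Total energy = 14.31 + 3.435 + 189.3 + 51 + 260.7 + 58.56 = 577.3 kWh
Cost = 577.3 kWh × £0.296 = £170.89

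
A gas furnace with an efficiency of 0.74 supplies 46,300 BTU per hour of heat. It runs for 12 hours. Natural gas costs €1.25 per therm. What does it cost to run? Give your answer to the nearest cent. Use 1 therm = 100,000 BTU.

€9.39

Heat delivered = 46,300 BTU/h × 12 h = 555,600 BTU
Gas input = 555,600 / 0.74 = 750,811 BTU
= 750,811 / 100,000 = 7.508 therm
Cost = 7.508 × €1.25/therm = €9.39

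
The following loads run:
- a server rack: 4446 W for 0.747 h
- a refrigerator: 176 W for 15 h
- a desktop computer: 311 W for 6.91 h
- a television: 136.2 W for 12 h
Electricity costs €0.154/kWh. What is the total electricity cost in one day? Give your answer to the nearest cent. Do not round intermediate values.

€1.50

server rack: 4446 W × 0.747 h = 3,321 Wh = 3.321 kWh
refrigerator: 176 W × 15 h = 2,640 Wh = 2.64 kWh
desktop computer: 311 W × 6.91 h = 2,149 Wh = 2.149 kWh
television: 136.2 W × 12 h = 1,634 Wh = 1.634 kWh
Total energy = 3.321 + 2.64 + 2.149 + 1.634 = 9.745 kWh
Cost = 9.745 kWh × €0.154 = €1.50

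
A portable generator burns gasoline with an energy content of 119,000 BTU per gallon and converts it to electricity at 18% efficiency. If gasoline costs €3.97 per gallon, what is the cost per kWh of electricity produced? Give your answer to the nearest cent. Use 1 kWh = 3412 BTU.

€0.63

Electrical output per gallon = 119,000 BTU × 0.18 / 3412 BTU/kWh = 6.278 kWh
Cost per kWh = €3.97 / 6.278 kWh = €0.632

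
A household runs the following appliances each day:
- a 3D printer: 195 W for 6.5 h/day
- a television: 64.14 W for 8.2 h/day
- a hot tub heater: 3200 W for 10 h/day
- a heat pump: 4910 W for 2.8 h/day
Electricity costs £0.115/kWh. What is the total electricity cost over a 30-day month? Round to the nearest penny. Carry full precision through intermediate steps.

£164.02

3D printer: 195 W × 6.5 h × 30 d = 38,025 Wh = 38.02 kWh
television: 64.14 W × 8.2 h × 30 d = 15,778 Wh = 15.78 kWh
hot tub heater: 3200 W × 10 h × 30 d = 960,000 Wh = 960 kWh
heat pump: 4910 W × 2.8 h × 30 d = 412,440 Wh = 412.4 kWh
Total energy = 38.02 + 15.78 + 960 + 412.4 = 1,426 kWh
Cost = 1,426 kWh × £0.115 = £164.02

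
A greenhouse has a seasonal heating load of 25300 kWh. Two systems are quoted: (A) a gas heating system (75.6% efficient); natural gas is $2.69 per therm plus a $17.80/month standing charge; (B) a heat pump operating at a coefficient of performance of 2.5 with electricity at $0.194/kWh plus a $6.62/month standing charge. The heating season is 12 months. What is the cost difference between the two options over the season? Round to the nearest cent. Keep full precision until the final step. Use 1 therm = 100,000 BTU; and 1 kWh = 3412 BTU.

$1242.45

Heat load = 25300 kWh × 3412 = 86,323,600 BTU
Gas: input = 86,323,600 / 0.756 = 114,184,656 BTU = 1,142 therm → 1,142 × $2.69 = $3,071.57; + 12 × $17.80 standing = $3,285.17
Heat pump: 86,323,600 BTU / 3412 = 25,300 kWh heat; / 2.5 = 10,120 kWh in → × $0.194 = $1,963.28; + 12 × $6.62 standing = $2,042.72
Difference = |$3,285.17 − $2,042.72| = $1,242.45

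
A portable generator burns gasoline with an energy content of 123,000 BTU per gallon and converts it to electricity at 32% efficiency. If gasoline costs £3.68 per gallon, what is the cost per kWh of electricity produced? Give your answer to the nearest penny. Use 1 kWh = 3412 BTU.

£0.32

Electrical output per gallon = 123,000 BTU × 0.32 / 3412 BTU/kWh = 11.54 kWh
Cost per kWh = £3.68 / 11.54 kWh = £0.319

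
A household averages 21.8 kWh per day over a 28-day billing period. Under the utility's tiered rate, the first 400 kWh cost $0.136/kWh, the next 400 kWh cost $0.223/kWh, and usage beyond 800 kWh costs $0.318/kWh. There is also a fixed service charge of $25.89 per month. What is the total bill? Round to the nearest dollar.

Usage = 21.8 kWh/day × 28 days = 610.4 kWh
First 400 kWh × $0.136 = $54.40
Next 210.4 kWh × $0.223 = $46.92
Remaining tier: 0 kWh (not reached)
Energy charge = $101.32; + service $25.89 = $127.21 ≈ $127

$127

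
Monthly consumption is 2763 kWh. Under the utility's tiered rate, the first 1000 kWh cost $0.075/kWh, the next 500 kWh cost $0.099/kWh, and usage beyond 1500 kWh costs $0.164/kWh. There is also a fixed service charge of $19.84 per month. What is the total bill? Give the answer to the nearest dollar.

$351

First 1000 kWh × $0.075 = $75.00
Next 500 kWh × $0.099 = $49.50
Remaining 1263 kWh × $0.164 = $207.13
Energy charge = $331.63; + service $19.84 = $351.47 ≈ $351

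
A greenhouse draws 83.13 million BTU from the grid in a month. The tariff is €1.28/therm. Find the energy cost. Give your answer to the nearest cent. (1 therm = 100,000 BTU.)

€1064.06

83.13 million BTU × (10 therm/million BTU) = 831.3 therm
Cost = 831.3 therm × €1.28/therm = €1,064.06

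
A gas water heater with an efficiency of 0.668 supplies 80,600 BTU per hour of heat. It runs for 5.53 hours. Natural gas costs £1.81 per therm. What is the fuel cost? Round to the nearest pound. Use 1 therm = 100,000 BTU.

Heat delivered = 80,600 BTU/h × 5.53 h = 445,718 BTU
Gas input = 445,718 / 0.668 = 667,243 BTU
= 667,243 / 100,000 = 6.672 therm
Cost = 6.672 × £1.81/therm = £12.08 ≈ £12

£12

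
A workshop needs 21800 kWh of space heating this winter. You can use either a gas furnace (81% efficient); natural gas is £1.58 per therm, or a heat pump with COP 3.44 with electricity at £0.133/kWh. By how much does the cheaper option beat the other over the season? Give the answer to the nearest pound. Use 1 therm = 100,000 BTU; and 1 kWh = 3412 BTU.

Heat load = 21800 kWh × 3412 = 74,381,600 BTU
Gas: input = 74,381,600 / 0.81 = 91,829,136 BTU = 918.3 therm → 918.3 × £1.58 = £1,450.90
Heat pump: 74,381,600 BTU / 3412 = 21,800 kWh heat; / 3.44 = 6,337 kWh in → × £0.133 = £842.85
Difference = |£1,450.90 − £842.85| = £608.05 ≈ £608

£608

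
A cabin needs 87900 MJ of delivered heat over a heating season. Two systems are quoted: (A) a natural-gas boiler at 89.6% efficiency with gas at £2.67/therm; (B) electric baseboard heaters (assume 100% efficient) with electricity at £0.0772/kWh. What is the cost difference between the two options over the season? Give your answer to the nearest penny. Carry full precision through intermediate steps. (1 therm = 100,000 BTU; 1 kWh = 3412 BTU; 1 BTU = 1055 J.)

£597.64

Heat load = 87900 MJ = 87,900,000,000 J / 1055 = 83,317,536 BTU
Gas: input = 83,317,536 / 0.896 = 92,988,321 BTU = 929.9 therm → 929.9 × £2.67 = £2,482.79
Electric: 83,317,536 BTU / 3412 = 24,420 kWh → × £0.0772 = £1,885.14
Difference = |£2,482.79 − £1,885.14| = £597.64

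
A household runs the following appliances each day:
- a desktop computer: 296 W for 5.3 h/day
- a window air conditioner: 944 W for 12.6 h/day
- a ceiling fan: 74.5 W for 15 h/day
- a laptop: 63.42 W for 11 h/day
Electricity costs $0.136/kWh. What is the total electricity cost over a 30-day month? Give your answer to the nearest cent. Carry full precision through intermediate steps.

desktop computer: 296 W × 5.3 h × 30 d = 47,064 Wh = 47.06 kWh
window air conditioner: 944 W × 12.6 h × 30 d = 356,832 Wh = 356.8 kWh
ceiling fan: 74.5 W × 15 h × 30 d = 33,525 Wh = 33.52 kWh
laptop: 63.42 W × 11 h × 30 d = 20,929 Wh = 20.93 kWh
Total energy = 47.06 + 356.8 + 33.52 + 20.93 = 458.3 kWh
Cost = 458.3 kWh × $0.136 = $62.34

$62.34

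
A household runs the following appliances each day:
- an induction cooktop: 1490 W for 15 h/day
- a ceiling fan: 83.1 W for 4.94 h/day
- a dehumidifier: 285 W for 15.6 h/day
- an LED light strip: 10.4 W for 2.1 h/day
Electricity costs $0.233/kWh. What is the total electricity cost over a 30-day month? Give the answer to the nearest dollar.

induction cooktop: 1490 W × 15 h × 30 d = 670,500 Wh = 670.5 kWh
ceiling fan: 83.1 W × 4.94 h × 30 d = 12,315 Wh = 12.32 kWh
dehumidifier: 285 W × 15.6 h × 30 d = 133,380 Wh = 133.4 kWh
LED light strip: 10.4 W × 2.1 h × 30 d = 655 Wh = 0.6552 kWh
Total energy = 670.5 + 12.32 + 133.4 + 0.6552 = 816.9 kWh
Cost = 816.9 kWh × $0.233 = $190.33 ≈ $190

$190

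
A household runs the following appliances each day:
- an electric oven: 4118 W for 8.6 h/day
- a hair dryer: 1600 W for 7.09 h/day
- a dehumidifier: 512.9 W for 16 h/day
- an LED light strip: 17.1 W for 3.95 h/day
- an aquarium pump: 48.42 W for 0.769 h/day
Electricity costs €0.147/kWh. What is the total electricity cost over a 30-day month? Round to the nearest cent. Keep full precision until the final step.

electric oven: 4118 W × 8.6 h × 30 d = 1,062,444 Wh = 1,062 kWh
hair dryer: 1600 W × 7.09 h × 30 d = 340,320 Wh = 340.3 kWh
dehumidifier: 512.9 W × 16 h × 30 d = 246,192 Wh = 246.2 kWh
LED light strip: 17.1 W × 3.95 h × 30 d = 2,026 Wh = 2.026 kWh
aquarium pump: 48.42 W × 0.769 h × 30 d = 1,117 Wh = 1.117 kWh
Total energy = 1,062 + 340.3 + 246.2 + 2.026 + 1.117 = 1,652 kWh
Cost = 1,652 kWh × €0.147 = €242.86

€242.86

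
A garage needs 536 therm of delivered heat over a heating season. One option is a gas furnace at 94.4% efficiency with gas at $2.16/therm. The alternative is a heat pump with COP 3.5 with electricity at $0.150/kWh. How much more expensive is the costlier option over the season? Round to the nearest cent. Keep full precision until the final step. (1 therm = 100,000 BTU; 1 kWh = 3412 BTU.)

$553.19

Heat load = 536 therm × 100,000 = 53,600,000 BTU
Gas: input = 53,600,000 / 0.944 = 56,779,661 BTU = 567.8 therm → 567.8 × $2.16 = $1,226.44
Heat pump: 53,600,000 BTU / 3412 = 15,710 kWh heat; / 3.5 = 4,488 kWh in → × $0.150 = $673.25
Difference = |$1,226.44 − $673.25| = $553.19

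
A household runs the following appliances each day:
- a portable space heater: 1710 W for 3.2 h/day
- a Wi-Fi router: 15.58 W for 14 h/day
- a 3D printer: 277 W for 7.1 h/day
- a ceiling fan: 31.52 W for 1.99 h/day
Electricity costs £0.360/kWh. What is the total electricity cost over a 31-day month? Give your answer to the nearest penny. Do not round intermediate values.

£86.15

portable space heater: 1710 W × 3.2 h × 31 d = 169,632 Wh = 169.6 kWh
Wi-Fi router: 15.58 W × 14 h × 31 d = 6,762 Wh = 6.762 kWh
3D printer: 277 W × 7.1 h × 31 d = 60,968 Wh = 60.97 kWh
ceiling fan: 31.52 W × 1.99 h × 31 d = 1,944 Wh = 1.944 kWh
Total energy = 169.6 + 6.762 + 60.97 + 1.944 = 239.3 kWh
Cost = 239.3 kWh × £0.360 = £86.15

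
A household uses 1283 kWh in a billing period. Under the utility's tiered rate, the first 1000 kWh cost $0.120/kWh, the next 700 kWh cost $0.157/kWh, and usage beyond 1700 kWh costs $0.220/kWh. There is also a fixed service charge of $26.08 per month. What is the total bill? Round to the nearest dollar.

First 1000 kWh × $0.120 = $120.00
Next 283 kWh × $0.157 = $44.43
Remaining tier: 0 kWh (not reached)
Energy charge = $164.43; + service $26.08 = $190.51 ≈ $191

$191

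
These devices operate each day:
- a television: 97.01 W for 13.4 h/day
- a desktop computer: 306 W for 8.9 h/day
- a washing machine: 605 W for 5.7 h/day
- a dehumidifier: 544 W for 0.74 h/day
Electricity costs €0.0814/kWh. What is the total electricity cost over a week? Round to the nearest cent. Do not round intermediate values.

television: 97.01 W × 13.4 h × 7 d = 9,100 Wh = 9.1 kWh
desktop computer: 306 W × 8.9 h × 7 d = 19,064 Wh = 19.06 kWh
washing machine: 605 W × 5.7 h × 7 d = 24,140 Wh = 24.14 kWh
dehumidifier: 544 W × 0.74 h × 7 d = 2,818 Wh = 2.818 kWh
Total energy = 9.1 + 19.06 + 24.14 + 2.818 = 55.12 kWh
Cost = 55.12 kWh × €0.0814 = €4.49

€4.49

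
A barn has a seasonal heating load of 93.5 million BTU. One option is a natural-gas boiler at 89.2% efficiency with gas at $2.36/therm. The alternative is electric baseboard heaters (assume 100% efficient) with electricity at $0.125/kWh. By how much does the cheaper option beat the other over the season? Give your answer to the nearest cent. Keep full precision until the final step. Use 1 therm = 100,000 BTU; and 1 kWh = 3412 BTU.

$951.64

Heat load = 93.5 × 10⁶ BTU = 93,500,000 BTU
Gas: input = 93,500,000 / 0.892 = 104,820,628 BTU = 1,048 therm → 1,048 × $2.36 = $2,473.77
Electric: 93,500,000 BTU / 3412 = 27,400 kWh → × $0.125 = $3,425.41
Difference = |$2,473.77 − $3,425.41| = $951.64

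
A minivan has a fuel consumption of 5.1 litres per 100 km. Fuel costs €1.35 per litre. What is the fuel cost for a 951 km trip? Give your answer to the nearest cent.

Fuel = 5.1 L/100 km × 951 km / 100 = 48.5 L
Cost = 48.5 L × €1.35/L = €65.48

€65.48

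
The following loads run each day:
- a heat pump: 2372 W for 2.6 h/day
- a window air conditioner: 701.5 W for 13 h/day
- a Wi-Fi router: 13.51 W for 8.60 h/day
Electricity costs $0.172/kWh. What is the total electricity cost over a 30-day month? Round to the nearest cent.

$79.48

heat pump: 2372 W × 2.6 h × 30 d = 185,016 Wh = 185 kWh
window air conditioner: 701.5 W × 13 h × 30 d = 273,585 Wh = 273.6 kWh
Wi-Fi router: 13.51 W × 8.60 h × 30 d = 3,486 Wh = 3.486 kWh
Total energy = 185 + 273.6 + 3.486 = 462.1 kWh
Cost = 462.1 kWh × $0.172 = $79.48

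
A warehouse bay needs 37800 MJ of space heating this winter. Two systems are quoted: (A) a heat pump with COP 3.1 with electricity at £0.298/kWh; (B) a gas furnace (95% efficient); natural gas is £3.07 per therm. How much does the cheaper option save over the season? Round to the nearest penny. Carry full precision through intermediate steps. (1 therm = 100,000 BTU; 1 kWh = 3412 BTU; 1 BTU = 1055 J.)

Heat load = 37800 MJ = 37,800,000,000 J / 1055 = 35,829,384 BTU
Gas: input = 35,829,384 / 0.95 = 37,715,141 BTU = 377.2 therm → 377.2 × £3.07 = £1,157.85
Heat pump: 35,829,384 BTU / 3412 = 10,500 kWh heat; / 3.1 = 3,387 kWh in → × £0.298 = £1,009.45
Difference = |£1,157.85 − £1,009.45| = £148.40

£148.40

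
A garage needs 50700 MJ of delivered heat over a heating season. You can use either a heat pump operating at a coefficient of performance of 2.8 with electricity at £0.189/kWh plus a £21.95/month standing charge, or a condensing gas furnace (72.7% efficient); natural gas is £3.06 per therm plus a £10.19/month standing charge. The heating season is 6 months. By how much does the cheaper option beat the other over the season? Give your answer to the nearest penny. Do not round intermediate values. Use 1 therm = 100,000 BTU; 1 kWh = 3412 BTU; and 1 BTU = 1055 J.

Heat load = 50700 MJ = 50,700,000,000 J / 1055 = 48,056,872 BTU
Gas: input = 48,056,872 / 0.727 = 66,102,988 BTU = 661 therm → 661 × £3.06 = £2,022.75; + 6 × £10.19 standing = £2,083.89
Heat pump: 48,056,872 BTU / 3412 = 14,080 kWh heat; / 2.8 = 5,030 kWh in → × £0.189 = £950.71; + 6 × £21.95 standing = £1,082.41
Difference = |£2,083.89 − £1,082.41| = £1,001.48

£1001.48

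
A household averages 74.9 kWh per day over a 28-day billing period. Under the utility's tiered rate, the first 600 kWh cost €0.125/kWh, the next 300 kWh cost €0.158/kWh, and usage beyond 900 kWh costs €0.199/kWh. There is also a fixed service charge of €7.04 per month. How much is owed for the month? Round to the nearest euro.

€368

Usage = 74.9 kWh/day × 28 days = 2097.2 kWh
First 600 kWh × €0.125 = €75.00
Next 300 kWh × €0.158 = €47.40
Remaining 1197.2 kWh × €0.199 = €238.24
Energy charge = €360.64; + service €7.04 = €367.68 ≈ €368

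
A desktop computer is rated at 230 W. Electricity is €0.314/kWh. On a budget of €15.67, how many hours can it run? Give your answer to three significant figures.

217 h

Energy budget = €15.67 / €0.314 per kWh = 49.9 kWh = 49,904 Wh
Runtime = 49,904 Wh / 230 W = 217 h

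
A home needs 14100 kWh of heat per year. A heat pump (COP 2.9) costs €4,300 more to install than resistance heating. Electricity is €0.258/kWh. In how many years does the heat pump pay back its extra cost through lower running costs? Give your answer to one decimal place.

Resistance: 14100 kWh × €0.258 = €3,637.80/yr
Heat pump: 14100 / 2.9 = 4862 kWh in → × €0.258 = €1,254.41/yr
Annual savings = €2,383.39
Payback = €4,300 / €2,383.39 = 1.8 years

1.8 years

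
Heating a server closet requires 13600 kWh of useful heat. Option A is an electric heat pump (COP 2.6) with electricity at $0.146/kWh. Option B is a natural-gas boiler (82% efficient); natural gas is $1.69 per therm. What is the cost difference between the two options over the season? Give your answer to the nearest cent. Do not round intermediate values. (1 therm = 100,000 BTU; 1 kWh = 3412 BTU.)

Heat load = 13600 kWh × 3412 = 46,403,200 BTU
Gas: input = 46,403,200 / 0.82 = 56,589,268 BTU = 565.9 therm → 565.9 × $1.69 = $956.36
Heat pump: 46,403,200 BTU / 3412 = 13,600 kWh heat; / 2.6 = 5,231 kWh in → × $0.146 = $763.69
Difference = |$956.36 − $763.69| = $192.67

$192.67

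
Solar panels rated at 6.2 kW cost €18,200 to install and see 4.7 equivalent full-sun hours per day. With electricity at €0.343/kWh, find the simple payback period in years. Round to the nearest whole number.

5 years

Daily generation = 6.2 kW × 4.7 h = 29.14 kWh
Annual generation = 29.14 × 365 = 10636 kWh
Annual savings = 10636 × €0.343 = €3,648.18
Payback = €18,200 / €3,648.18 = 4.99 years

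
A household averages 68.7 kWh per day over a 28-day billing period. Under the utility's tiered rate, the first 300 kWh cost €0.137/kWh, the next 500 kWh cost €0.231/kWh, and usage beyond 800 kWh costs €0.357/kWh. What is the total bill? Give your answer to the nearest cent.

Usage = 68.7 kWh/day × 28 days = 1923.6 kWh
First 300 kWh × €0.137 = €41.10
Next 500 kWh × €0.231 = €115.50
Remaining 1123.6 kWh × €0.357 = €401.13
Total = €557.73

€557.73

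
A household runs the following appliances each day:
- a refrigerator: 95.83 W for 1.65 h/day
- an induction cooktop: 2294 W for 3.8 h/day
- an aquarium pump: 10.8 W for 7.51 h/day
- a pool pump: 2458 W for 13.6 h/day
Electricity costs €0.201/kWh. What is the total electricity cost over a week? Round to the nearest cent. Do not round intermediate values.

refrigerator: 95.83 W × 1.65 h × 7 d = 1,107 Wh = 1.107 kWh
induction cooktop: 2294 W × 3.8 h × 7 d = 61,020 Wh = 61.02 kWh
aquarium pump: 10.8 W × 7.51 h × 7 d = 568 Wh = 0.5678 kWh
pool pump: 2458 W × 13.6 h × 7 d = 234,002 Wh = 234 kWh
Total energy = 1.107 + 61.02 + 0.5678 + 234 = 296.7 kWh
Cost = 296.7 kWh × €0.201 = €59.64

€59.64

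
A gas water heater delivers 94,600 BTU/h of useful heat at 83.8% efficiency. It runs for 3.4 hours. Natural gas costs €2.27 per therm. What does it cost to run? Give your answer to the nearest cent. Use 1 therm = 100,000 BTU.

Heat delivered = 94,600 BTU/h × 3.4 h = 321,640 BTU
Gas input = 321,640 / 0.838 = 383,819 BTU
= 383,819 / 100,000 = 3.838 therm
Cost = 3.838 × €2.27/therm = €8.71

€8.71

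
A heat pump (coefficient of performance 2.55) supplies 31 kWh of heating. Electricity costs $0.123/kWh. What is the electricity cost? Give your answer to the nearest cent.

$1.50

Electrical input = 31 kWh / 2.55 = 12.16 kWh
Cost = 12.16 × $0.123/kWh = $1.50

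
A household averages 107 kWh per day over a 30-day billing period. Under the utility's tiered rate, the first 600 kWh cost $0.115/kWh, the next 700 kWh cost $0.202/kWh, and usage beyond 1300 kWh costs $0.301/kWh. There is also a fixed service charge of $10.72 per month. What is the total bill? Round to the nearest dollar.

$796

Usage = 107 kWh/day × 30 days = 3210 kWh
First 600 kWh × $0.115 = $69.00
Next 700 kWh × $0.202 = $141.40
Remaining 1910 kWh × $0.301 = $574.91
Energy charge = $785.31; + service $10.72 = $796.03 ≈ $796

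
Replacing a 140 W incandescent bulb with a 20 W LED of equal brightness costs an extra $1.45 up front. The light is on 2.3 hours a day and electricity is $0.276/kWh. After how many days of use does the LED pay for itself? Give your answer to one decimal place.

19.0 days

Power saved = 140 − 20 = 120 W
Daily energy saved = 120 W × 2.3 h = 276 Wh = 0.276 kWh
Daily savings = 0.276 × $0.276 = $0.0762
Payback = $1.45 / $0.0762 per day = 19.03 days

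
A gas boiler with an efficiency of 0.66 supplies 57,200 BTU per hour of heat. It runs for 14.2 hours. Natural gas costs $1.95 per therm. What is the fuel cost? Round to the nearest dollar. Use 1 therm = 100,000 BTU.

$24

Heat delivered = 57,200 BTU/h × 14.2 h = 812,240 BTU
Gas input = 812,240 / 0.66 = 1,230,667 BTU
= 1,230,667 / 100,000 = 12.31 therm
Cost = 12.31 × $1.95/therm = $24.00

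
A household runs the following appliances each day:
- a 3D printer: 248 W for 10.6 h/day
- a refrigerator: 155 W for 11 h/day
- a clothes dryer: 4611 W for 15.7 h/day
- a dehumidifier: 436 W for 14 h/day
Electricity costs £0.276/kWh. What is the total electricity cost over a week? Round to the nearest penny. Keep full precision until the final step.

3D printer: 248 W × 10.6 h × 7 d = 18,402 Wh = 18.4 kWh
refrigerator: 155 W × 11 h × 7 d = 11,935 Wh = 11.94 kWh
clothes dryer: 4611 W × 15.7 h × 7 d = 506,749 Wh = 506.7 kWh
dehumidifier: 436 W × 14 h × 7 d = 42,728 Wh = 42.73 kWh
Total energy = 18.4 + 11.94 + 506.7 + 42.73 = 579.8 kWh
Cost = 579.8 kWh × £0.276 = £160.03

£160.03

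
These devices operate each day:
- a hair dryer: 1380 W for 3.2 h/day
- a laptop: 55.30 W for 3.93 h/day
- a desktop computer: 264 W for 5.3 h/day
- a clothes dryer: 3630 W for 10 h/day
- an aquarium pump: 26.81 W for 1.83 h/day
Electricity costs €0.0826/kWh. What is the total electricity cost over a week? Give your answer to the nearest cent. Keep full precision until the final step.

hair dryer: 1380 W × 3.2 h × 7 d = 30,912 Wh = 30.91 kWh
laptop: 55.30 W × 3.93 h × 7 d = 1,521 Wh = 1.521 kWh
desktop computer: 264 W × 5.3 h × 7 d = 9,794 Wh = 9.794 kWh
clothes dryer: 3630 W × 10 h × 7 d = 254,100 Wh = 254.1 kWh
aquarium pump: 26.81 W × 1.83 h × 7 d = 343 Wh = 0.3434 kWh
Total energy = 30.91 + 1.521 + 9.794 + 254.1 + 0.3434 = 296.7 kWh
Cost = 296.7 kWh × €0.0826 = €24.51

€24.51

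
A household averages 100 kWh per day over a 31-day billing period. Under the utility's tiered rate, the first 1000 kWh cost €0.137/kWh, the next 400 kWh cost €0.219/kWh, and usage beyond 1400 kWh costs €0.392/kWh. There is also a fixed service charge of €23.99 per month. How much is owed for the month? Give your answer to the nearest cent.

Usage = 100 kWh/day × 31 days = 3100 kWh
First 1000 kWh × €0.137 = €137.00
Next 400 kWh × €0.219 = €87.60
Remaining 1700 kWh × €0.392 = €666.40
Energy charge = €891.00; + service €23.99 = €914.99

€914.99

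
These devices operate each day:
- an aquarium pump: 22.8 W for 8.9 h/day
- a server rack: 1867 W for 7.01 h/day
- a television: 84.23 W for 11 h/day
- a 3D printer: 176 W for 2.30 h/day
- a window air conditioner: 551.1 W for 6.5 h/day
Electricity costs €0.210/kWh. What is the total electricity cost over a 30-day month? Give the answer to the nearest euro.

€115

aquarium pump: 22.8 W × 8.9 h × 30 d = 6,088 Wh = 6.088 kWh
server rack: 1867 W × 7.01 h × 30 d = 392,630 Wh = 392.6 kWh
television: 84.23 W × 11 h × 30 d = 27,796 Wh = 27.8 kWh
3D printer: 176 W × 2.30 h × 30 d = 12,144 Wh = 12.14 kWh
window air conditioner: 551.1 W × 6.5 h × 30 d = 107,464 Wh = 107.5 kWh
Total energy = 6.088 + 392.6 + 27.8 + 12.14 + 107.5 = 546.1 kWh
Cost = 546.1 kWh × €0.210 = €114.69 ≈ €115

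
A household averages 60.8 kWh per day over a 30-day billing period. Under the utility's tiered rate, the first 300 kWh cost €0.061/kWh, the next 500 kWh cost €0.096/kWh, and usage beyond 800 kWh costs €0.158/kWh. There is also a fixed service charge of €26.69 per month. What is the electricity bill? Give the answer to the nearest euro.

€255

Usage = 60.8 kWh/day × 30 days = 1824 kWh
First 300 kWh × €0.061 = €18.30
Next 500 kWh × €0.096 = €48.00
Remaining 1024 kWh × €0.158 = €161.79
Energy charge = €228.09; + service €26.69 = €254.78 ≈ €255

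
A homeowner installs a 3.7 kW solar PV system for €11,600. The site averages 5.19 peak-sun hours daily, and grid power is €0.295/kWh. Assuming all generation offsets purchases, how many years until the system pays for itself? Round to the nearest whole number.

Daily generation = 3.7 kW × 5.19 h = 19.2 kWh
Annual generation = 19.2 × 365 = 7009.1 kWh
Annual savings = 7009.1 × €0.295 = €2,067.68
Payback = €11,600 / €2,067.68 = 5.61 years

6 years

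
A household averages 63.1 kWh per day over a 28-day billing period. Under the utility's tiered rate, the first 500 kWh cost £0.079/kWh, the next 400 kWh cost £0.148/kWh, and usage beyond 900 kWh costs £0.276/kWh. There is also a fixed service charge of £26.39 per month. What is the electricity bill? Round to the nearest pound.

Usage = 63.1 kWh/day × 28 days = 1766.8 kWh
First 500 kWh × £0.079 = £39.50
Next 400 kWh × £0.148 = £59.20
Remaining 866.8 kWh × £0.276 = £239.24
Energy charge = £337.94; + service £26.39 = £364.33 ≈ £364

£364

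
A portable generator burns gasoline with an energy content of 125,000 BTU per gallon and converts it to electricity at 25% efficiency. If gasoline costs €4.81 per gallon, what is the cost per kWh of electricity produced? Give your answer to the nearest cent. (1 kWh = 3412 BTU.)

Electrical output per gallon = 125,000 BTU × 0.25 / 3412 BTU/kWh = 9.159 kWh
Cost per kWh = €4.81 / 9.159 kWh = €0.525

€0.53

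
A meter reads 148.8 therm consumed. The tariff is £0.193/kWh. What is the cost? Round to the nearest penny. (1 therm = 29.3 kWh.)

148.8 therm × (29.3 kWh/therm) = 4,360 kWh
Cost = 4,360 kWh × £0.193/kWh = £841.45

£841.45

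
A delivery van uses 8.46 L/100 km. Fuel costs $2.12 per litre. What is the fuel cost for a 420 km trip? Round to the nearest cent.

Fuel = 8.46 L/100 km × 420 km / 100 = 35.53 L
Cost = 35.53 L × $2.12/L = $75.33

$75.33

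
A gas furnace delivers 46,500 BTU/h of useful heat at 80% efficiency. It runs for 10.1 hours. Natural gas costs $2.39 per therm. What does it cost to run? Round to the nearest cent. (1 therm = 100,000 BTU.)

$14.03

Heat delivered = 46,500 BTU/h × 10.1 h = 469,650 BTU
Gas input = 469,650 / 0.80 = 587,062 BTU
= 587,062 / 100,000 = 5.871 therm
Cost = 5.871 × $2.39/therm = $14.03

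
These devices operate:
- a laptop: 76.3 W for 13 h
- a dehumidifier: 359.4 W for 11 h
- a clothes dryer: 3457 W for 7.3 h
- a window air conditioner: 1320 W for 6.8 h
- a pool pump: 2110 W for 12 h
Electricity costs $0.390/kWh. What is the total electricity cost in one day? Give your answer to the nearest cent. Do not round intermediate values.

$25.15

laptop: 76.3 W × 13 h = 992 Wh = 0.9919 kWh
dehumidifier: 359.4 W × 11 h = 3,953 Wh = 3.953 kWh
clothes dryer: 3457 W × 7.3 h = 25,236 Wh = 25.24 kWh
window air conditioner: 1320 W × 6.8 h = 8,976 Wh = 8.976 kWh
pool pump: 2110 W × 12 h = 25,320 Wh = 25.32 kWh
Total energy = 0.9919 + 3.953 + 25.24 + 8.976 + 25.32 = 64.48 kWh
Cost = 64.48 kWh × $0.390 = $25.15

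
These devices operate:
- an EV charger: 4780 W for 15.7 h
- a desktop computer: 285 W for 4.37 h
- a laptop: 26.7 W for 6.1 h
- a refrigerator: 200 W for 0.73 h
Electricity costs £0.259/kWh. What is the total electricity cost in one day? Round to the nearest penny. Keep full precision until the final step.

£19.84

EV charger: 4780 W × 15.7 h = 75,046 Wh = 75.05 kWh
desktop computer: 285 W × 4.37 h = 1,245 Wh = 1.245 kWh
laptop: 26.7 W × 6.1 h = 163 Wh = 0.1629 kWh
refrigerator: 200 W × 0.73 h = 146 Wh = 0.146 kWh
Total energy = 75.05 + 1.245 + 0.1629 + 0.146 = 76.6 kWh
Cost = 76.6 kWh × £0.259 = £19.84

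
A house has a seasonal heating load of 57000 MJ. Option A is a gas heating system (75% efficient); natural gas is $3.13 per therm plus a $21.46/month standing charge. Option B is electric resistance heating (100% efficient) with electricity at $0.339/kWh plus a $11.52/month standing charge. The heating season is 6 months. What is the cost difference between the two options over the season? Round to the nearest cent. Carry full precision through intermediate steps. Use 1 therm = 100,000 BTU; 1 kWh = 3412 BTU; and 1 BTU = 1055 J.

$3053.58

Heat load = 57000 MJ = 57,000,000,000 J / 1055 = 54,028,436 BTU
Gas: input = 54,028,436 / 0.75 = 72,037,915 BTU = 720.4 therm → 720.4 × $3.13 = $2,254.79; + 6 × $21.46 standing = $2,383.55
Electric: 54,028,436 BTU / 3412 = 15,830 kWh → × $0.339 = $5,368.01; + 6 × $11.52 standing = $5,437.13
Difference = |$2,383.55 − $5,437.13| = $3,053.58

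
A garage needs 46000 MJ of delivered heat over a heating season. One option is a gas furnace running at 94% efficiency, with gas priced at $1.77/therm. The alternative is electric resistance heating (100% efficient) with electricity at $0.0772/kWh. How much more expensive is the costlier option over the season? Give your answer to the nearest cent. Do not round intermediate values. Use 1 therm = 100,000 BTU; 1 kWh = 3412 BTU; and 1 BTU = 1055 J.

Heat load = 46000 MJ = 46,000,000,000 J / 1055 = 43,601,896 BTU
Gas: input = 43,601,896 / 0.94 = 46,384,995 BTU = 463.8 therm → 463.8 × $1.77 = $821.01
Electric: 43,601,896 BTU / 3412 = 12,780 kWh → × $0.0772 = $986.54
Difference = |$821.01 − $986.54| = $165.52

$165.52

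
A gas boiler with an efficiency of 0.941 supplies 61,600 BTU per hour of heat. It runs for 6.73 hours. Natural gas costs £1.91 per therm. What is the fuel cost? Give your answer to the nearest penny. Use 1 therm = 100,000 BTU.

Heat delivered = 61,600 BTU/h × 6.73 h = 414,568 BTU
Gas input = 414,568 / 0.941 = 440,561 BTU
= 440,561 / 100,000 = 4.406 therm
Cost = 4.406 × £1.91/therm = £8.41

£8.41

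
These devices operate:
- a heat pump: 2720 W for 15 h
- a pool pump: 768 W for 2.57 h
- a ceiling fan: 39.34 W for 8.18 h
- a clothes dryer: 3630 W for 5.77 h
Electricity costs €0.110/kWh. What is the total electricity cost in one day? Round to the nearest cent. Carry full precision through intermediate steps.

€7.04

heat pump: 2720 W × 15 h = 40,800 Wh = 40.8 kWh
pool pump: 768 W × 2.57 h = 1,974 Wh = 1.974 kWh
ceiling fan: 39.34 W × 8.18 h = 322 Wh = 0.3218 kWh
clothes dryer: 3630 W × 5.77 h = 20,945 Wh = 20.95 kWh
Total energy = 40.8 + 1.974 + 0.3218 + 20.95 = 64.04 kWh
Cost = 64.04 kWh × €0.110 = €7.04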